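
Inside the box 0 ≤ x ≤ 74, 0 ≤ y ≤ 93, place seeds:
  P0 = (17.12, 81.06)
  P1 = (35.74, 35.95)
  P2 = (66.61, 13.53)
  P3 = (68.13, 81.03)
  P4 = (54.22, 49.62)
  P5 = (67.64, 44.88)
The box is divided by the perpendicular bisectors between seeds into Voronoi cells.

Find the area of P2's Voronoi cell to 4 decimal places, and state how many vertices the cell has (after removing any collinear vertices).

1. box [0,74]×[0,93]: [(0, 0) (74, 0) (74, 93) (0, 93)]
2. ⊥bis P2·P0 via (41.865,47.295): [(0, 16.6138) (0, 0) (74, 0) (74, 70.8454)]  |A|=3235.9933
3. ⊥bis P2·P1 via (51.175,24.74): [(33.207, 0) (74, 0) (74, 56.1676)]  |A|=1145.6221
4. ⊥bis P2·P3 via (67.37,47.28): [(67.5423, 47.2761) (33.207, 0) (74, 0) (74, 47.1307)]  |A|=1116.4433
5. ⊥bis P2·P4 via (60.415,31.575): [(54.7188, 29.6194) (33.207, 0) (74, 0) (74, 36.2388)]  |A|=953.4966
6. ⊥bis P2·P5 via (67.125,29.205): [(54.7139, 29.6128) (33.207, 0) (74, 0) (74, 28.9791)]  |A|=883.4425
7. canonical 4-gon: [(54.7139, 29.6128) (33.207, 0) (74, 0) (74, 28.9791)]
8. shoelace: 883.4425

Area of P2's cell: 883.4425 (4 vertices)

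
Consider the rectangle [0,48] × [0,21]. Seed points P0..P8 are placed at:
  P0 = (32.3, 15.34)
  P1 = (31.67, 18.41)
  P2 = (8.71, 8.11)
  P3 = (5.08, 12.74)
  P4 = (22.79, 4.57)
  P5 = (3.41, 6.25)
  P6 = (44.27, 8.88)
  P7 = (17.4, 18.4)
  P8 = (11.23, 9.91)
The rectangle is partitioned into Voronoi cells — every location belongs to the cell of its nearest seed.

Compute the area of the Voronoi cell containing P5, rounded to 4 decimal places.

Area of P5's cell: 67.8216

1. box [0,48]×[0,21]: [(0, 0) (48, 0) (48, 21) (0, 21)]
2. ⊥bis P5·P0 via (17.855,10.795): [(0, 0) (21.2516, 0) (14.6441, 21) (0, 21)]  |A|=376.9042
3. ⊥bis P5·P1 via (17.54,12.33): [(0, 0) (21.2516, 0) (16.915, 13.7825) (13.8094, 21) (0, 21)]  |A|=373.892
4. ⊥bis P5·P2 via (6.06,7.18): [(0, 0) (8.5798, 0) (1.21, 21) (0, 21)]  |A|=102.7922
5. ⊥bis P5·P3 via (4.245,9.495): [(0, 10.5873) (0, 0) (8.5798, 0) (5.3471, 9.2114)]  |A|=67.8216
6. ⊥bis P5·P4 via (13.1,5.41): [(0, 10.5873) (0, 0) (8.5798, 0) (5.3471, 9.2114)]  |A|=67.8216
7. ⊥bis P5·P6 via (23.84,7.565): [(0, 10.5873) (0, 0) (8.5798, 0) (5.3471, 9.2114)]  |A|=67.8216
8. ⊥bis P5·P7 via (10.405,12.325): [(0, 10.5873) (0, 0) (8.5798, 0) (5.3471, 9.2114)]  |A|=67.8216
9. ⊥bis P5·P8 via (7.32,8.08): [(0, 10.5873) (0, 0) (8.5798, 0) (5.3471, 9.2114)]  |A|=67.8216
10. canonical 4-gon: [(0, 10.5873) (0, 0) (8.5798, 0) (5.3471, 9.2114)]
11. shoelace: 67.8216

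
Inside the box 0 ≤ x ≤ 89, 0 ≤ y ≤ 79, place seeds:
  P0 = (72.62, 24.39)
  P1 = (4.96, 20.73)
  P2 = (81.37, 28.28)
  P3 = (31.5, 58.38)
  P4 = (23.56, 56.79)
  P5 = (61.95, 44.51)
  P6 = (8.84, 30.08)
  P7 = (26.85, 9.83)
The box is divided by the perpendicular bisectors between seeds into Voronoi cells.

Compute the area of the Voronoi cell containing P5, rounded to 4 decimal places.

1. box [0,89]×[0,79]: [(0, 0) (89, 0) (89, 79) (0, 79)]
2. ⊥bis P5·P0 via (67.285,34.45): [(0, 0) (2.324, 0) (89, 45.9659) (89, 79) (0, 79)]  |A|=5038.9314
3. ⊥bis P5·P1 via (33.455,32.62): [(38.9594, 19.4284) (89, 45.9659) (89, 79) (14.1022, 79)]  |A|=3057.4144
4. ⊥bis P5·P2 via (71.66,36.395): [(38.9594, 19.4284) (72.2231, 37.0688) (89, 57.1432) (89, 79) (14.1022, 79)]  |A|=2963.654
5. ⊥bis P5·P3 via (46.725,51.445): [(35.6998, 27.2403) (38.9594, 19.4284) (72.2231, 37.0688) (89, 57.1432) (89, 79) (59.2763, 79)]  |A|=1794.555
6. ⊥bis P5·P4 via (42.755,50.65): [(35.6998, 27.2403) (38.9594, 19.4284) (72.2231, 37.0688) (89, 57.1432) (89, 79) (59.2763, 79)]  |A|=1794.555
7. ⊥bis P5·P6 via (35.395,37.295): [(37.22, 30.5779) (40.0869, 20.0264) (72.2231, 37.0688) (89, 57.1432) (89, 79) (59.2763, 79)]  |A|=1776.3716
8. ⊥bis P5·P7 via (44.4,27.17): [(38.4231, 33.2192) (47.5485, 23.9834) (72.2231, 37.0688) (89, 57.1432) (89, 79) (59.2763, 79)]  |A|=1713.7263
9. canonical 6-gon: [(38.4231, 33.2192) (47.5485, 23.9834) (72.2231, 37.0688) (89, 57.1432) (89, 79) (59.2763, 79)]
10. shoelace: 1713.7263

Area of P5's cell: 1713.7263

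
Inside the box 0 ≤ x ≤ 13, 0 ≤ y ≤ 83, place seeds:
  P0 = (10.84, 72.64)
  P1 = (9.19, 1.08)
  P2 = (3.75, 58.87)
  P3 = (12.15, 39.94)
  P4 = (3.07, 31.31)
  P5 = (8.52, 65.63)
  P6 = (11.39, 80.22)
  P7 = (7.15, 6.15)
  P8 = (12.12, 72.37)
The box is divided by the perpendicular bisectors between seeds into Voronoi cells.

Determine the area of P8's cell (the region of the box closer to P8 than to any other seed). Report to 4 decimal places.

1. box [0,13]×[0,83]: [(0, 0) (13, 0) (13, 83) (0, 83)]
2. ⊥bis P8·P0 via (11.48,72.505): [(0, 18.0813) (0, 0) (13, 0) (13, 79.7109)]  |A|=635.6494
3. ⊥bis P8·P1 via (10.655,36.725): [(3.9904, 36.9989) (13, 36.6286) (13, 79.7109)]  |A|=194.0764
4. ⊥bis P8·P2 via (7.935,65.62): [(9.7857, 64.4726) (13, 62.4797) (13, 79.7109)]  |A|=27.6935
5. ⊥bis P8·P3 via (12.135,56.155): [(9.7857, 64.4726) (13, 62.4797) (13, 79.7109)]  |A|=27.6935
6. ⊥bis P8·P4 via (7.595,51.84): [(9.7857, 64.4726) (13, 62.4797) (13, 79.7109)]  |A|=27.6935
7. ⊥bis P8·P5 via (10.32,69): [(10.6981, 68.7981) (13, 67.5685) (13, 79.7109)]  |A|=13.9755
8. ⊥bis P8·P6 via (11.755,76.295): [(12.2899, 76.3447) (10.6981, 68.7981) (13, 67.5685) (13, 76.4108)]  |A|=12.8038
9. ⊥bis P8·P7 via (9.635,39.26): [(12.2899, 76.3447) (10.6981, 68.7981) (13, 67.5685) (13, 76.4108)]  |A|=12.8038
10. canonical 4-gon: [(12.2899, 76.3447) (10.6981, 68.7981) (13, 67.5685) (13, 76.4108)]
11. shoelace: 12.8038

Area of P8's cell: 12.8038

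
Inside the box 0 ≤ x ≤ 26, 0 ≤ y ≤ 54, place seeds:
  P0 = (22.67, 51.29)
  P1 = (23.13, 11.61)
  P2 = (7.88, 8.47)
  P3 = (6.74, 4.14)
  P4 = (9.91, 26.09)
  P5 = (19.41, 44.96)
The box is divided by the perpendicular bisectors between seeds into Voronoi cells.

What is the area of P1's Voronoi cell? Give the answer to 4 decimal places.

Area of P1's cell: 231.5804

1. box [0,26]×[0,54]: [(0, 0) (26, 0) (26, 54) (0, 54)]
2. ⊥bis P1·P0 via (22.9,31.45): [(0, 31.1845) (0, 0) (26, 0) (26, 31.4859)]  |A|=814.716
3. ⊥bis P1·P2 via (15.505,10.04): [(11.1248, 31.3135) (17.5723, 0) (26, 0) (26, 31.4859)]  |A|=366.1317
4. ⊥bis P1·P3 via (14.935,7.875): [(11.1248, 31.3135) (16.7878, 3.8097) (18.5242, 0) (26, 0) (26, 31.4859)]  |A|=364.3184
5. ⊥bis P1·P4 via (16.52,18.85): [(14.1387, 16.6759) (16.7878, 3.8097) (18.5242, 0) (26, 0) (26, 27.5051)]  |A|=231.5804
6. ⊥bis P1·P5 via (21.27,28.285): [(14.1387, 16.6759) (16.7878, 3.8097) (18.5242, 0) (26, 0) (26, 27.5051)]  |A|=231.5804
7. canonical 5-gon: [(14.1387, 16.6759) (16.7878, 3.8097) (18.5242, 0) (26, 0) (26, 27.5051)]
8. shoelace: 231.5804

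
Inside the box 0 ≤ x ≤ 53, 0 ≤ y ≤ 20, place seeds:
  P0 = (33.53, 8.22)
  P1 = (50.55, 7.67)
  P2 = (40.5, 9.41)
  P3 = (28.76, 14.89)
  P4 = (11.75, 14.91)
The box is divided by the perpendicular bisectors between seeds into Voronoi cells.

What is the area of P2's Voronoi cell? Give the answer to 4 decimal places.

1. box [0,53]×[0,20]: [(0, 0) (53, 0) (53, 20) (0, 20)]
2. ⊥bis P2·P0 via (37.015,8.815): [(38.52, 0) (53, 0) (53, 20) (35.1054, 20)]  |A|=323.7463
3. ⊥bis P2·P1 via (45.525,8.54): [(38.52, 0) (44.0464, 0) (47.5091, 20) (35.1054, 20)]  |A|=179.3019
4. ⊥bis P2·P3 via (34.63,12.15): [(35.9594, 14.998) (38.52, 0) (44.0464, 0) (47.5091, 20) (38.2942, 20)]  |A|=171.3265
5. ⊥bis P2·P4 via (26.125,12.16): [(35.9594, 14.998) (38.52, 0) (44.0464, 0) (47.5091, 20) (38.2942, 20)]  |A|=171.3265
6. canonical 5-gon: [(35.9594, 14.998) (38.52, 0) (44.0464, 0) (47.5091, 20) (38.2942, 20)]
7. shoelace: 171.3265

Area of P2's cell: 171.3265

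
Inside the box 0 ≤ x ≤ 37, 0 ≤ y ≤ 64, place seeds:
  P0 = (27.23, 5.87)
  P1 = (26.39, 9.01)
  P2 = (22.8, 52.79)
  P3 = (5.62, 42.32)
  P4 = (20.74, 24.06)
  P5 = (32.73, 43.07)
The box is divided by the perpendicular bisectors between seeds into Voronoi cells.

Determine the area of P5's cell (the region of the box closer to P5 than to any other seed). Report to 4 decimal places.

1. box [0,37]×[0,64]: [(0, 0) (37, 0) (37, 64) (0, 64)]
2. ⊥bis P5·P0 via (29.98,24.47): [(0, 28.9025) (37, 23.4321) (37, 64) (0, 64)]  |A|=1399.8095
3. ⊥bis P5·P1 via (29.56,26.04): [(0, 31.5424) (37, 24.6551) (37, 64) (0, 64)]  |A|=1328.3469
4. ⊥bis P5·P2 via (27.765,47.93): [(9.917, 29.6964) (37, 24.6551) (37, 57.3645)]  |A|=442.9347
5. ⊥bis P5·P3 via (19.175,42.695): [(19.2703, 39.2517) (19.5844, 27.8969) (37, 24.6551) (37, 57.3645)]  |A|=388.3314
6. ⊥bis P5·P4 via (26.735,33.565): [(19.2703, 39.2517) (19.2978, 38.2558) (37, 27.0907) (37, 57.3645)]  |A|=277.0353
7. canonical 4-gon: [(19.2703, 39.2517) (19.2978, 38.2558) (37, 27.0907) (37, 57.3645)]
8. shoelace: 277.0353

Area of P5's cell: 277.0353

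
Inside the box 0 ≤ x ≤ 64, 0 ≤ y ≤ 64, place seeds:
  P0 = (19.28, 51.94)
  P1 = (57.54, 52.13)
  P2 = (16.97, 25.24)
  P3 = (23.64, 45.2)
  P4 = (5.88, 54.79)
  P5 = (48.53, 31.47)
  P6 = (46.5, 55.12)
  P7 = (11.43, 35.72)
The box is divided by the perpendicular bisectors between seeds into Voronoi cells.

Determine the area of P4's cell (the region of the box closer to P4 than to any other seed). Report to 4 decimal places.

Area of P4's cell: 250.9951

1. box [0,64]×[0,64]: [(0, 0) (64, 0) (64, 64) (0, 64)]
2. ⊥bis P4·P0 via (12.58,53.365): [(0, 0) (1.23, 0) (14.8419, 64) (0, 64)]  |A|=514.3009
3. ⊥bis P4·P1 via (31.71,53.46): [(0, 0) (1.23, 0) (14.8419, 64) (0, 64)]  |A|=514.3009
4. ⊥bis P4·P2 via (11.425,40.015): [(0, 35.7272) (9.5945, 39.328) (14.8419, 64) (0, 64)]  |A|=318.7216
5. ⊥bis P4·P3 via (14.76,49.995): [(0, 35.7272) (8.849, 39.0482) (9.9808, 41.1443) (14.8419, 64) (0, 64)]  |A|=318.0986
6. ⊥bis P4·P5 via (27.205,43.13): [(0, 35.7272) (8.849, 39.0482) (9.9808, 41.1443) (14.8419, 64) (0, 64)]  |A|=318.0986
7. ⊥bis P4·P6 via (26.19,54.955): [(0, 35.7272) (8.849, 39.0482) (9.9808, 41.1443) (14.8419, 64) (0, 64)]  |A|=318.0986
8. ⊥bis P4·P7 via (8.655,45.255): [(0, 42.7361) (11.0003, 45.9376) (14.8419, 64) (0, 64)]  |A|=250.9951
9. canonical 4-gon: [(0, 42.7361) (11.0003, 45.9376) (14.8419, 64) (0, 64)]
10. shoelace: 250.9951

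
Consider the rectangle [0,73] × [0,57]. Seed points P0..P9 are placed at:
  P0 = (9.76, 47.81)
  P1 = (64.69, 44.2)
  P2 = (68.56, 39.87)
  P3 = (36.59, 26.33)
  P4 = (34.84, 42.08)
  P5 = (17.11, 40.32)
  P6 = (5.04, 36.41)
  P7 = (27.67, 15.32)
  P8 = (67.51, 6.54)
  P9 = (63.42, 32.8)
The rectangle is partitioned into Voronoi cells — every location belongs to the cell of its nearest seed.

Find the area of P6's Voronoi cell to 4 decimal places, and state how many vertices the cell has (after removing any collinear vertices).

1. box [0,73]×[0,57]: [(0, 0) (73, 0) (73, 57) (0, 57)]
2. ⊥bis P6·P0 via (7.4,42.11): [(0, 45.1739) (0, 0) (73, 0) (73, 14.9493)]  |A|=2194.4953
3. ⊥bis P6·P1 via (34.865,40.305): [(36.1857, 30.1917) (0, 45.1739) (0, 0) (40.1286, 0)]  |A|=1423.1007
4. ⊥bis P6·P2 via (36.8,38.14): [(37.9823, 16.4352) (36.1857, 30.1917) (0, 45.1739) (0, 0) (38.8775, 0)]  |A|=1412.8195
5. ⊥bis P6·P3 via (20.815,31.37): [(22.2782, 35.9499) (0, 45.1739) (0, 0) (10.7925, 0)]  |A|=697.1918
6. ⊥bis P6·P4 via (19.94,39.245): [(21.2057, 32.5929) (20.4206, 36.719) (0, 45.1739) (0, 0) (10.7925, 0)]  |A|=693.6613
7. ⊥bis P6·P5 via (11.075,38.365): [(17.1038, 19.7542) (10.2432, 40.9328) (0, 45.1739) (0, 0) (10.7925, 0)]  |A|=586.8419
8. ⊥bis P6·P7 via (16.355,25.865): [(15.4417, 24.8851) (10.2432, 40.9328) (0, 45.1739) (0, 8.3158)]  |A|=355.7431
9. ⊥bis P6·P8 via (36.275,21.475): [(15.4417, 24.8851) (10.2432, 40.9328) (0, 45.1739) (0, 8.3158)]  |A|=355.7431
10. ⊥bis P6·P9 via (34.23,34.605): [(15.4417, 24.8851) (10.2432, 40.9328) (0, 45.1739) (0, 8.3158)]  |A|=355.7431
11. canonical 4-gon: [(15.4417, 24.8851) (10.2432, 40.9328) (0, 45.1739) (0, 8.3158)]
12. shoelace: 355.7431

Area of P6's cell: 355.7431 (4 vertices)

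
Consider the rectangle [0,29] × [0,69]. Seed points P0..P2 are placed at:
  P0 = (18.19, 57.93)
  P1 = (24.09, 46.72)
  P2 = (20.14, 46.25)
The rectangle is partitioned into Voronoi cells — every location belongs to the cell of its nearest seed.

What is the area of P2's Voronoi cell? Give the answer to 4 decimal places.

Area of P2's cell: 1248.4246

1. box [0,29]×[0,69]: [(0, 0) (29, 0) (29, 69) (0, 69)]
2. ⊥bis P2·P0 via (19.165,52.09): [(0, 48.8904) (0, 0) (29, 0) (29, 53.732)]  |A|=1488.0239
3. ⊥bis P2·P1 via (22.115,46.485): [(21.4036, 52.4637) (0, 48.8904) (0, 0) (27.6461, 0)]  |A|=1248.4246
4. canonical 4-gon: [(21.4036, 52.4637) (0, 48.8904) (0, 0) (27.6461, 0)]
5. shoelace: 1248.4246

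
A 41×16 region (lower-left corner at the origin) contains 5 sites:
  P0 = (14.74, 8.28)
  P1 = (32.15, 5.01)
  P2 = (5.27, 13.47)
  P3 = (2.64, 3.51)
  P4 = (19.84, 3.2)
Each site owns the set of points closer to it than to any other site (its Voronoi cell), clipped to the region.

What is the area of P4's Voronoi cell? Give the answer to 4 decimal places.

Area of P4's cell: 98.7578

1. box [0,41]×[0,16]: [(0, 0) (41, 0) (41, 16) (0, 16)]
2. ⊥bis P4·P0 via (17.29,5.74): [(11.5725, 0) (41, 0) (41, 16) (27.5098, 16)]  |A|=343.3418
3. ⊥bis P4·P1 via (25.995,4.105): [(24.6658, 13.1449) (11.5725, 0) (26.5986, 0)]  |A|=98.7578
4. ⊥bis P4·P2 via (12.555,8.335): [(24.6658, 13.1449) (11.5725, 0) (26.5986, 0)]  |A|=98.7578
5. ⊥bis P4·P3 via (11.24,3.355): [(24.6658, 13.1449) (11.5725, 0) (26.5986, 0)]  |A|=98.7578
6. canonical 3-gon: [(24.6658, 13.1449) (11.5725, 0) (26.5986, 0)]
7. shoelace: 98.7578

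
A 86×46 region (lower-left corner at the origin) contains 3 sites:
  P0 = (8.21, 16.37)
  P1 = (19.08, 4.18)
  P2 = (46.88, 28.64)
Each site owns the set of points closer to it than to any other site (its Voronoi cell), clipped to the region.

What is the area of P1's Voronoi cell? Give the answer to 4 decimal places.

1. box [0,86]×[0,46]: [(0, 0) (86, 0) (86, 46) (0, 46)]
2. ⊥bis P1·P0 via (13.645,10.275): [(2.1223, 0) (86, 0) (86, 46) (53.7083, 46)]  |A|=2671.8979
3. ⊥bis P1·P2 via (32.98,16.41): [(27.5042, 22.6335) (2.1223, 0) (47.4184, 0)]  |A|=512.6051
4. canonical 3-gon: [(27.5042, 22.6335) (2.1223, 0) (47.4184, 0)]
5. shoelace: 512.6051

Area of P1's cell: 512.6051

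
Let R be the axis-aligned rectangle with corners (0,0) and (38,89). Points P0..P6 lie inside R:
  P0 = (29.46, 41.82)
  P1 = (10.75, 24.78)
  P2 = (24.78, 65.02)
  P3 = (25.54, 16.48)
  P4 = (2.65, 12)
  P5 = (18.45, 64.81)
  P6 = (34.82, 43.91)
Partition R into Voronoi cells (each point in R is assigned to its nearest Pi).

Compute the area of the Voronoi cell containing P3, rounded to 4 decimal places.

1. box [0,38]×[0,89]: [(0, 0) (38, 0) (38, 89) (0, 89)]
2. ⊥bis P3·P0 via (27.5,29.15): [(0, 33.4041) (0, 0) (38, 0) (38, 27.5257)]  |A|=1157.6669
3. ⊥bis P3·P1 via (18.145,20.63): [(23.2917, 29.801) (6.5677, 0) (38, 0) (38, 27.5257)]  |A|=670.7862
4. ⊥bis P3·P2 via (25.16,40.75): [(23.2917, 29.801) (6.5677, 0) (38, 0) (38, 27.5257)]  |A|=670.7862
5. ⊥bis P3·P4 via (14.095,14.24): [(23.2917, 29.801) (14.215, 13.627) (16.882, 0) (38, 0) (38, 27.5257)]  |A|=600.5093
6. ⊥bis P3·P5 via (21.995,40.645): [(23.2917, 29.801) (14.215, 13.627) (16.882, 0) (38, 0) (38, 27.5257)]  |A|=600.5093
7. ⊥bis P3·P6 via (30.18,30.195): [(23.2917, 29.801) (14.215, 13.627) (16.882, 0) (38, 0) (38, 27.5257)]  |A|=600.5093
8. canonical 5-gon: [(23.2917, 29.801) (14.215, 13.627) (16.882, 0) (38, 0) (38, 27.5257)]
9. shoelace: 600.5093

Area of P3's cell: 600.5093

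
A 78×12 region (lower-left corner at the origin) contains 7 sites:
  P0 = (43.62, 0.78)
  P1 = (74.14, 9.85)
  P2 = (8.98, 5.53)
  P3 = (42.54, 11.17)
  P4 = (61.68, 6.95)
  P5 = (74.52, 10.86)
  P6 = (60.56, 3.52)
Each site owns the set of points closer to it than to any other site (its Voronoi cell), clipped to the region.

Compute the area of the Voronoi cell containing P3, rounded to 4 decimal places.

1. box [0,78]×[0,12]: [(0, 0) (78, 0) (78, 12) (0, 12)]
2. ⊥bis P3·P0 via (43.08,5.975): [(0, 1.497) (78, 9.6048) (78, 12) (0, 12)]  |A|=503.0298
3. ⊥bis P3·P1 via (58.34,10.51): [(0, 1.497) (58.2163, 7.5484) (58.4022, 12) (0, 12)]  |A|=435.7157
4. ⊥bis P3·P2 via (25.76,8.35): [(26.4496, 4.2463) (58.2163, 7.5484) (58.4022, 12) (25.1466, 12)]  |A|=199.3263
5. ⊥bis P3·P4 via (52.11,9.06): [(26.4496, 4.2463) (51.6257, 6.8633) (52.7582, 12) (25.1466, 12)]  |A|=170.2246
6. ⊥bis P3·P5 via (58.53,11.015): [(26.4496, 4.2463) (51.6257, 6.8633) (52.7582, 12) (25.1466, 12)]  |A|=170.2246
7. ⊥bis P3·P6 via (51.55,7.345): [(26.4496, 4.2463) (51.3326, 6.8328) (51.9284, 8.2363) (52.7582, 12) (25.1466, 12)]  |A|=170.028
8. canonical 5-gon: [(26.4496, 4.2463) (51.3326, 6.8328) (51.9284, 8.2363) (52.7582, 12) (25.1466, 12)]
9. shoelace: 170.028

Area of P3's cell: 170.0280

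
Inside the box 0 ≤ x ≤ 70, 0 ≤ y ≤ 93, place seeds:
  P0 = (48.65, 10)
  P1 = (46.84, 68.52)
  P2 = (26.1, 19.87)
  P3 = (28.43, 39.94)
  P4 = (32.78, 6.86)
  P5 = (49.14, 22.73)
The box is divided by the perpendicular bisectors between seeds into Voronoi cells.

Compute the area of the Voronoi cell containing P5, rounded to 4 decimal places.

Area of P5's cell: 865.5470

1. box [0,70]×[0,93]: [(0, 0) (70, 0) (70, 93) (0, 93)]
2. ⊥bis P5·P0 via (48.895,16.365): [(0, 18.2471) (70, 15.5526) (70, 93) (0, 93)]  |A|=5327.011
3. ⊥bis P5·P1 via (47.99,45.625): [(0, 43.2145) (0, 18.2471) (70, 15.5526) (70, 46.7305)]  |A|=1965.0875
4. ⊥bis P5·P2 via (37.62,21.3): [(34.6835, 44.9566) (38.1814, 16.7774) (70, 15.5526) (70, 46.7305)]  |A|=996.7179
5. ⊥bis P5·P3 via (38.785,31.335): [(50.7763, 45.765) (36.6876, 28.8111) (38.1814, 16.7774) (70, 15.5526) (70, 46.7305)]  |A|=865.9943
6. ⊥bis P5·P4 via (40.96,14.795): [(50.7763, 45.765) (36.6876, 28.8111) (38.0558, 17.7888) (39.0702, 16.7432) (70, 15.5526) (70, 46.7305)]  |A|=865.547
7. canonical 6-gon: [(50.7763, 45.765) (36.6876, 28.8111) (38.0558, 17.7888) (39.0702, 16.7432) (70, 15.5526) (70, 46.7305)]
8. shoelace: 865.547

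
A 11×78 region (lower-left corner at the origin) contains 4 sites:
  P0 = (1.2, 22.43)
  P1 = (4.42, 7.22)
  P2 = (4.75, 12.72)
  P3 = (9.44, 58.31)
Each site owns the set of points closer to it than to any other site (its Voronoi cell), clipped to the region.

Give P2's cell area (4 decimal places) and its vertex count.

Area of P2's cell: 94.4135 (4 vertices)

1. box [0,11]×[0,78]: [(0, 0) (11, 0) (11, 78) (0, 78)]
2. ⊥bis P2·P0 via (2.975,17.575): [(0, 16.4873) (0, 0) (11, 0) (11, 20.509)]  |A|=203.4796
3. ⊥bis P2·P1 via (4.585,9.97): [(0, 16.4873) (0, 10.2451) (11, 9.5851) (11, 20.509)]  |A|=94.4135
4. ⊥bis P2·P3 via (7.095,35.515): [(0, 16.4873) (0, 10.2451) (11, 9.5851) (11, 20.509)]  |A|=94.4135
5. canonical 4-gon: [(0, 16.4873) (0, 10.2451) (11, 9.5851) (11, 20.509)]
6. shoelace: 94.4135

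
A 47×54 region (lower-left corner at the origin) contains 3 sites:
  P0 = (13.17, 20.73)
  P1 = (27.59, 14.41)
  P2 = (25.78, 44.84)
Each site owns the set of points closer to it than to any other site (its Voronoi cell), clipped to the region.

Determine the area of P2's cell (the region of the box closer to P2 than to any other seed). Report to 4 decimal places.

Area of P2's cell: 963.1162

1. box [0,47]×[0,54]: [(0, 0) (47, 0) (47, 54) (0, 54)]
2. ⊥bis P2·P0 via (19.475,32.785): [(0, 42.9708) (47, 18.3889) (47, 54) (0, 54)]  |A|=1096.0472
3. ⊥bis P2·P1 via (26.685,29.625): [(0, 42.9708) (25.6361, 29.5626) (47, 30.8334) (47, 54) (0, 54)]  |A|=963.1162
4. canonical 5-gon: [(0, 42.9708) (25.6361, 29.5626) (47, 30.8334) (47, 54) (0, 54)]
5. shoelace: 963.1162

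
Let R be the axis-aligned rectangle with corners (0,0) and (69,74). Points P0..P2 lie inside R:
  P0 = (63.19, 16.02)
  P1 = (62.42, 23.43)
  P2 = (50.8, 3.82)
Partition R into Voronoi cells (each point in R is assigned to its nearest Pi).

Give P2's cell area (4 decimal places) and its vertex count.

1. box [0,69]×[0,74]: [(0, 0) (69, 0) (69, 74) (0, 74)]
2. ⊥bis P2·P0 via (56.995,9.92): [(0, 67.8026) (0, 0) (66.7629, 0)]  |A|=2263.3492
3. ⊥bis P2·P1 via (56.61,13.625): [(48.7758, 18.2672) (0, 47.1695) (0, 0) (66.7629, 0)]  |A|=1760.151
4. canonical 4-gon: [(48.7758, 18.2672) (0, 47.1695) (0, 0) (66.7629, 0)]
5. shoelace: 1760.151

Area of P2's cell: 1760.1510 (4 vertices)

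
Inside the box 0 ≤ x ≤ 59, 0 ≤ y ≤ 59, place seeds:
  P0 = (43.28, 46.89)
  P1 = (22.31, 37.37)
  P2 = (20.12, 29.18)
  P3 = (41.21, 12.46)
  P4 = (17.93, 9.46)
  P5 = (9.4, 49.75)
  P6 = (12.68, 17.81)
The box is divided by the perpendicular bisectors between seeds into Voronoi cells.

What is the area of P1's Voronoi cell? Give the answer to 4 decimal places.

1. box [0,59]×[0,59]: [(0, 0) (59, 0) (59, 59) (0, 59)]
2. ⊥bis P1·P0 via (32.795,42.13): [(0, 0) (51.9213, 0) (25.1363, 59) (0, 59)]  |A|=2273.1987
3. ⊥bis P1·P2 via (21.215,33.275): [(0, 38.9479) (38.9704, 28.5272) (25.1363, 59) (0, 59)]  |A|=773.7068
4. ⊥bis P1·P3 via (31.76,24.915): [(0, 38.9479) (37.1592, 29.0115) (38.3428, 29.9096) (25.1363, 59) (0, 59)]  |A|=772.6068
5. ⊥bis P1·P4 via (20.12,23.415): [(0, 38.9479) (37.1592, 29.0115) (38.3428, 29.9096) (25.1363, 59) (0, 59)]  |A|=772.6068
6. ⊥bis P1·P5 via (15.855,43.56): [(9.099, 36.5148) (37.1592, 29.0115) (38.3428, 29.9096) (26.9115, 55.0898)]  |A|=347.47
7. ⊥bis P1·P6 via (17.495,27.59): [(9.099, 36.5148) (37.1592, 29.0115) (38.3428, 29.9096) (26.9115, 55.0898)]  |A|=347.47
8. canonical 4-gon: [(9.099, 36.5148) (37.1592, 29.0115) (38.3428, 29.9096) (26.9115, 55.0898)]
9. shoelace: 347.47

Area of P1's cell: 347.4700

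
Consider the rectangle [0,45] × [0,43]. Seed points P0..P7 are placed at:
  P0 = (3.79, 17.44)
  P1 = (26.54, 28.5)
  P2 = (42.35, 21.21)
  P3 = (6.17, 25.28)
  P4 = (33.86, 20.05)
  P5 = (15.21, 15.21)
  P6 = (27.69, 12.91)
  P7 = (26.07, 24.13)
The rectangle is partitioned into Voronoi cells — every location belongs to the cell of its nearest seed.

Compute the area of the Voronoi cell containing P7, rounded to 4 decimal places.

Area of P7's cell: 96.3935

1. box [0,45]×[0,43]: [(0, 0) (45, 0) (45, 43) (0, 43)]
2. ⊥bis P7·P0 via (14.93,20.785): [(21.1711, 0) (45, 0) (45, 43) (8.2595, 43)]  |A|=1302.2418
3. ⊥bis P7·P1 via (26.305,26.315): [(12.8345, 27.7638) (21.1711, 0) (45, 0) (45, 24.3043)]  |A|=721.6706
4. ⊥bis P7·P2 via (34.21,22.67): [(34.7018, 25.4119) (12.8345, 27.7638) (21.1711, 0) (30.1439, 0)]  |A|=407.764
5. ⊥bis P7·P3 via (16.12,24.705): [(34.7018, 25.4119) (16.2754, 27.3937) (15.738, 18.0942) (21.1711, 0) (30.1439, 0)]  |A|=391.6652
6. ⊥bis P7·P4 via (29.965,22.09): [(31.8647, 25.7171) (16.2754, 27.3937) (15.738, 18.0942) (20.1596, 3.3685)]  |A|=208.5282
7. ⊥bis P7·P5 via (20.64,19.67): [(25.5602, 13.6798) (31.8647, 25.7171) (16.2754, 27.3937) (16.1453, 25.1423)]  |A|=110.4556
8. ⊥bis P7·P6 via (26.88,18.52): [(22.146, 17.8365) (28.1946, 18.7098) (31.8647, 25.7171) (16.2754, 27.3937) (16.1453, 25.1423)]  |A|=96.3935
9. canonical 5-gon: [(22.146, 17.8365) (28.1946, 18.7098) (31.8647, 25.7171) (16.2754, 27.3937) (16.1453, 25.1423)]
10. shoelace: 96.3935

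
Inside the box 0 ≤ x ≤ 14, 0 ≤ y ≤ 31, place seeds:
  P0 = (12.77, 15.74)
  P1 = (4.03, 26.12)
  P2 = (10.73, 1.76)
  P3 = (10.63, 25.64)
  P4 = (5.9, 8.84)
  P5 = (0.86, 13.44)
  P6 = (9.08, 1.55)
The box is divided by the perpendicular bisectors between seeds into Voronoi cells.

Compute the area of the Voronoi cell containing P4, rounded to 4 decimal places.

1. box [0,14]×[0,31]: [(0, 0) (14, 0) (14, 31) (0, 31)]
2. ⊥bis P4·P0 via (9.335,12.29): [(0, 21.5844) (0, 0) (14, 0) (14, 7.6453)]  |A|=204.6079
3. ⊥bis P4·P1 via (4.965,17.48): [(4.2049, 17.3977) (0, 16.9427) (0, 0) (14, 0) (14, 7.6453)]  |A|=194.8488
4. ⊥bis P4·P2 via (8.315,5.3): [(13.0863, 8.555) (4.2049, 17.3977) (0, 16.9427) (0, 0) (0.5461, 0)]  |A|=133.8068
5. ⊥bis P4·P3 via (8.265,17.24): [(13.0863, 8.555) (4.2049, 17.3977) (0, 16.9427) (0, 0) (0.5461, 0)]  |A|=133.8068
6. ⊥bis P4·P5 via (3.38,11.14): [(13.0863, 8.555) (6.765, 14.8488) (0, 7.4367) (0, 0) (0.5461, 0)]  |A|=95.7111
7. ⊥bis P4·P6 via (7.49,5.195): [(9.3511, 6.0069) (13.0863, 8.555) (6.765, 14.8488) (0, 7.4367) (0, 1.9278)]  |A|=85.0577
8. canonical 5-gon: [(9.3511, 6.0069) (13.0863, 8.555) (6.765, 14.8488) (0, 7.4367) (0, 1.9278)]
9. shoelace: 85.0577

Area of P4's cell: 85.0577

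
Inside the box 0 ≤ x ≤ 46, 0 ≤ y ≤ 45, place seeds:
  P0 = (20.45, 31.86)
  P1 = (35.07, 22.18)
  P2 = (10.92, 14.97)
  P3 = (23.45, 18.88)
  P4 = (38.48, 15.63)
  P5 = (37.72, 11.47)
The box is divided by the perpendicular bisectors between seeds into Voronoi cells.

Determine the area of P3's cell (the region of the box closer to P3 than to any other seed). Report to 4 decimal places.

1. box [0,46]×[0,45]: [(0, 0) (46, 0) (46, 45) (0, 45)]
2. ⊥bis P3·P0 via (21.95,25.37): [(0, 20.2968) (0, 0) (46, 0) (46, 30.9286)]  |A|=1178.1833
3. ⊥bis P3·P1 via (29.26,20.53): [(27.5199, 26.6573) (0, 20.2968) (0, 0) (35.0904, 0)]  |A|=746.9909
4. ⊥bis P3·P2 via (17.185,16.925): [(27.5199, 26.6573) (15.0476, 23.7747) (22.4665, 0) (35.0904, 0)]  |A|=327.2158
5. ⊥bis P3·P4 via (30.965,17.255): [(30.63, 15.7059) (27.5199, 26.6573) (15.0476, 23.7747) (22.4665, 0) (27.2339, 0)]  |A|=265.5193
6. ⊥bis P3·P5 via (30.585,15.175): [(30.4655, 14.9448) (30.63, 15.7059) (27.5199, 26.6573) (15.0476, 23.7747) (22.4665, 0) (22.7051, 0)]  |A|=231.6782
7. canonical 6-gon: [(30.4655, 14.9448) (30.63, 15.7059) (27.5199, 26.6573) (15.0476, 23.7747) (22.4665, 0) (22.7051, 0)]
8. shoelace: 231.6782

Area of P3's cell: 231.6782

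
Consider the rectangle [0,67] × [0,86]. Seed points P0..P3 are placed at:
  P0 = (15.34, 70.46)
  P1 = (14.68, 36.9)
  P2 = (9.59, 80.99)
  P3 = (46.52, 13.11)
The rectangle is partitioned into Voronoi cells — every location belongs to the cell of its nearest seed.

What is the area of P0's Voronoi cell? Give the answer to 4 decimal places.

Area of P0's cell: 1854.8660

1. box [0,67]×[0,86]: [(0, 0) (67, 0) (67, 86) (0, 86)]
2. ⊥bis P0·P1 via (15.01,53.68): [(0, 53.9752) (67, 52.6576) (67, 86) (0, 86)]  |A|=2189.8032
3. ⊥bis P0·P2 via (12.465,75.725): [(0, 68.9184) (0, 53.9752) (67, 52.6576) (67, 86) (31.2817, 86)]  |A|=1922.6325
4. ⊥bis P0·P3 via (30.93,41.785): [(0, 68.9184) (0, 53.9752) (51.4892, 52.9626) (67, 61.3955) (67, 86) (31.2817, 86)]  |A|=1854.866
5. canonical 6-gon: [(0, 68.9184) (0, 53.9752) (51.4892, 52.9626) (67, 61.3955) (67, 86) (31.2817, 86)]
6. shoelace: 1854.866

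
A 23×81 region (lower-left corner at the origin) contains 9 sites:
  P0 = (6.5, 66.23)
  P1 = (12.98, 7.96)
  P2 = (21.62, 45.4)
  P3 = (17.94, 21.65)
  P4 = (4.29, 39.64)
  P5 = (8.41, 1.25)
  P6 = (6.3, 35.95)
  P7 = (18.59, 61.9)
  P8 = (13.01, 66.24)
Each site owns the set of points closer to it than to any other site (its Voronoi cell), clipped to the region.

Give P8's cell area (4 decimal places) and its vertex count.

Area of P8's cell: 214.4952 (4 vertices)

1. box [0,23]×[0,81]: [(0, 0) (23, 0) (23, 81) (0, 81)]
2. ⊥bis P8·P0 via (9.755,66.235): [(9.8567, 0) (23, 0) (23, 81) (9.7323, 81)]  |A|=1069.6429
3. ⊥bis P8·P1 via (12.995,37.1): [(9.7998, 37.1016) (23, 37.0948) (23, 81) (9.7323, 81)]  |A|=580.9941
4. ⊥bis P8·P2 via (17.315,55.82): [(9.7758, 52.7052) (23, 58.1687) (23, 81) (9.7323, 81)]  |A|=338.666
5. ⊥bis P8·P3 via (15.475,43.945): [(9.7758, 52.7052) (23, 58.1687) (23, 81) (9.7323, 81)]  |A|=338.666
6. ⊥bis P8·P4 via (8.65,52.94): [(9.7758, 52.7052) (23, 58.1687) (23, 81) (9.7323, 81)]  |A|=338.666
7. ⊥bis P8·P5 via (10.71,33.745): [(9.7758, 52.7052) (23, 58.1687) (23, 81) (9.7323, 81)]  |A|=338.666
8. ⊥bis P8·P6 via (9.655,51.095): [(9.7758, 52.7052) (23, 58.1687) (23, 81) (9.7323, 81)]  |A|=338.666
9. ⊥bis P8·P7 via (15.8,64.07): [(9.7702, 56.3174) (23, 73.3271) (23, 81) (9.7323, 81)]  |A|=214.4952
10. canonical 4-gon: [(9.7702, 56.3174) (23, 73.3271) (23, 81) (9.7323, 81)]
11. shoelace: 214.4952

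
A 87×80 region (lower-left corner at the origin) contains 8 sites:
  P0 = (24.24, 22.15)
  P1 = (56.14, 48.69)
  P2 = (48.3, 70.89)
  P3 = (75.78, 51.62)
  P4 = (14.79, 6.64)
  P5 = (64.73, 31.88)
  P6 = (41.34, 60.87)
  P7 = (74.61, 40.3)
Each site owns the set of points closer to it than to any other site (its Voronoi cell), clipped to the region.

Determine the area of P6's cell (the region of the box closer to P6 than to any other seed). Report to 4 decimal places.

1. box [0,87]×[0,80]: [(0, 0) (87, 0) (87, 80) (0, 80)]
2. ⊥bis P6·P0 via (32.79,41.51): [(0, 55.9911) (87, 17.5691) (87, 80) (0, 80)]  |A|=3760.1297
3. ⊥bis P6·P1 via (48.74,54.78): [(0, 55.9911) (36.4785, 39.881) (69.4954, 80) (0, 80)]  |A|=1831.9463
4. ⊥bis P6·P2 via (44.82,65.88): [(0, 55.9911) (36.4785, 39.881) (53.1266, 60.1102) (24.4921, 80) (0, 80)]  |A|=1384.392
5. ⊥bis P6·P3 via (58.56,56.245): [(0, 55.9911) (36.4785, 39.881) (53.1266, 60.1102) (24.4921, 80) (0, 80)]  |A|=1384.392
6. ⊥bis P6·P4 via (28.065,33.755): [(0, 55.9911) (36.4785, 39.881) (53.1266, 60.1102) (24.4921, 80) (0, 80)]  |A|=1384.392
7. ⊥bis P6·P5 via (53.035,46.375): [(0, 55.9911) (36.4785, 39.881) (53.1266, 60.1102) (24.4921, 80) (0, 80)]  |A|=1384.392
8. ⊥bis P6·P7 via (57.975,50.585): [(0, 55.9911) (36.4785, 39.881) (53.1266, 60.1102) (24.4921, 80) (0, 80)]  |A|=1384.392
9. canonical 5-gon: [(0, 55.9911) (36.4785, 39.881) (53.1266, 60.1102) (24.4921, 80) (0, 80)]
10. shoelace: 1384.392

Area of P6's cell: 1384.3920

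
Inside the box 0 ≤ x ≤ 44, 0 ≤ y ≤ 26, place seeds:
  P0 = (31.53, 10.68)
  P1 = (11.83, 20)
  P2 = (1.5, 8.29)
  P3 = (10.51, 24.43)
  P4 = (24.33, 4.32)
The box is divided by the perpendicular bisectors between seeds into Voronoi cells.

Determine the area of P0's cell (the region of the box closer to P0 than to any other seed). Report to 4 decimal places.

Area of P0's cell: 459.7001

1. box [0,44]×[0,26]: [(0, 0) (44, 0) (44, 26) (0, 26)]
2. ⊥bis P0·P1 via (21.68,15.34): [(14.4227, 0) (44, 0) (44, 26) (26.7232, 26)]  |A|=609.1032
3. ⊥bis P0·P2 via (16.515,9.485): [(16.8599, 5.1516) (17.2699, 0) (44, 0) (44, 26) (26.7232, 26)]  |A|=601.7695
4. ⊥bis P0·P3 via (21.02,17.555): [(16.8599, 5.1516) (17.2699, 0) (44, 0) (44, 26) (26.7232, 26)]  |A|=601.7695
5. ⊥bis P0·P4 via (27.93,7.5): [(21.4445, 14.8421) (34.555, 0) (44, 0) (44, 26) (26.7232, 26)]  |A|=459.7001
6. canonical 5-gon: [(21.4445, 14.8421) (34.555, 0) (44, 0) (44, 26) (26.7232, 26)]
7. shoelace: 459.7001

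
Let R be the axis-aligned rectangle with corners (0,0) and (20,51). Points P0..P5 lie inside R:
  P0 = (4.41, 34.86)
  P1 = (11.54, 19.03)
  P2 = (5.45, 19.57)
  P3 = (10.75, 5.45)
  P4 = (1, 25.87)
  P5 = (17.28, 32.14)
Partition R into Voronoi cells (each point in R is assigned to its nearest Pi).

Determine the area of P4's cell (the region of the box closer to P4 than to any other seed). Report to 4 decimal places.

1. box [0,20]×[0,51]: [(0, 0) (20, 0) (20, 51) (0, 51)]
2. ⊥bis P4·P0 via (2.705,30.365): [(0, 31.391) (0, 0) (20, 0) (20, 23.8048)]  |A|=551.9586
3. ⊥bis P4·P1 via (6.27,22.45): [(9.6877, 27.7164) (0, 31.391) (0, 12.7883)]  |A|=90.1084
4. ⊥bis P4·P2 via (3.225,22.72): [(9.1706, 26.9197) (9.6877, 27.7164) (0, 31.391) (0, 20.442)]  |A|=55.0138
5. ⊥bis P4·P3 via (5.875,15.66): [(9.1706, 26.9197) (9.6877, 27.7164) (0, 31.391) (0, 20.442)]  |A|=55.0138
6. ⊥bis P4·P5 via (9.14,29.005): [(9.1706, 26.9197) (9.6554, 27.6667) (9.6275, 27.7392) (0, 31.391) (0, 20.442)]  |A|=55.0119
7. canonical 5-gon: [(9.1706, 26.9197) (9.6554, 27.6667) (9.6275, 27.7392) (0, 31.391) (0, 20.442)]
8. shoelace: 55.0119

Area of P4's cell: 55.0119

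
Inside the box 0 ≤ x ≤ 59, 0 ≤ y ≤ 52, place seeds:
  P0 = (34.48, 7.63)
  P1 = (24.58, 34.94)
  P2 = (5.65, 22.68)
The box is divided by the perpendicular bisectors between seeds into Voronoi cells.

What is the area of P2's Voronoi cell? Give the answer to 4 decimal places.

Area of P2's cell: 680.8036

1. box [0,59]×[0,52]: [(0, 0) (59, 0) (59, 52) (0, 52)]
2. ⊥bis P2·P0 via (20.065,15.155): [(0, 0) (12.1537, 0) (39.299, 52) (0, 52)]  |A|=1337.7712
3. ⊥bis P2·P1 via (15.115,28.81): [(0, 0) (12.1537, 0) (21.8027, 18.4838) (0.096, 52) (0, 52)]  |A|=680.8036
4. canonical 5-gon: [(0, 0) (12.1537, 0) (21.8027, 18.4838) (0.096, 52) (0, 52)]
5. shoelace: 680.8036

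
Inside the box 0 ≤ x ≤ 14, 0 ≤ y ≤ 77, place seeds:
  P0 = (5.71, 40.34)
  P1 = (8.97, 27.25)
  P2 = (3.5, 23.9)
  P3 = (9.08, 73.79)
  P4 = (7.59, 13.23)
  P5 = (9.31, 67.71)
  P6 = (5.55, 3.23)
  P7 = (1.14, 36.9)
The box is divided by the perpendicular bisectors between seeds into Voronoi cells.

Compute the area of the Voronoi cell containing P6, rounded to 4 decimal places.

Area of P6's cell: 113.9919

1. box [0,14]×[0,77]: [(0, 0) (14, 0) (14, 77) (0, 77)]
2. ⊥bis P6·P0 via (5.63,21.785): [(0, 21.8093) (0, 0) (14, 0) (14, 21.7489)]  |A|=304.9073
3. ⊥bis P6·P1 via (7.26,15.24): [(0, 16.2737) (0, 0) (14, 0) (14, 14.2803)]  |A|=213.8783
4. ⊥bis P6·P2 via (4.525,13.565): [(13.0712, 14.4126) (0, 13.1162) (0, 0) (14, 0) (14, 14.2803)]  |A|=193.2423
5. ⊥bis P6·P3 via (7.315,38.51): [(13.0712, 14.4126) (0, 13.1162) (0, 0) (14, 0) (14, 14.2803)]  |A|=193.2423
6. ⊥bis P6·P4 via (6.57,8.23): [(0, 9.5703) (0, 0) (14, 0) (14, 6.7143)]  |A|=113.9919
7. ⊥bis P6·P5 via (7.43,35.47): [(0, 9.5703) (0, 0) (14, 0) (14, 6.7143)]  |A|=113.9919
8. ⊥bis P6·P7 via (3.345,20.065): [(0, 9.5703) (0, 0) (14, 0) (14, 6.7143)]  |A|=113.9919
9. canonical 4-gon: [(0, 9.5703) (0, 0) (14, 0) (14, 6.7143)]
10. shoelace: 113.9919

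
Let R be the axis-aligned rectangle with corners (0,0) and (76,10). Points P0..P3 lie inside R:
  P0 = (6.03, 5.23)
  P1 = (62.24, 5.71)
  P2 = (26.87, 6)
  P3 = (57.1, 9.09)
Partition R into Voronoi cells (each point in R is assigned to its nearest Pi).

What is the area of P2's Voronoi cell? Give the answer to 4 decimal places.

Area of P2's cell: 257.7242

1. box [0,76]×[0,10]: [(0, 0) (76, 0) (76, 10) (0, 10)]
2. ⊥bis P2·P0 via (16.45,5.615): [(16.6575, 0) (76, 0) (76, 10) (16.288, 10)]  |A|=595.2728
3. ⊥bis P2·P1 via (44.555,5.855): [(16.6575, 0) (44.507, 0) (44.589, 10) (16.288, 10)]  |A|=280.7527
4. ⊥bis P2·P3 via (41.985,7.545): [(16.6575, 0) (42.7562, 0) (41.7341, 10) (16.288, 10)]  |A|=257.7242
5. canonical 4-gon: [(16.6575, 0) (42.7562, 0) (41.7341, 10) (16.288, 10)]
6. shoelace: 257.7242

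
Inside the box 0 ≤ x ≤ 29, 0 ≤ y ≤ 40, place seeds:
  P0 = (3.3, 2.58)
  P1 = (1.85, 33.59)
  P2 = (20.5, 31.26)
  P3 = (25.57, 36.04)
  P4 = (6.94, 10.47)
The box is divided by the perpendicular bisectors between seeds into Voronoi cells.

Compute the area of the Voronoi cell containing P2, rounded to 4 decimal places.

Area of P2's cell: 341.4317

1. box [0,29]×[0,40]: [(0, 0) (29, 0) (29, 40) (0, 40)]
2. ⊥bis P2·P0 via (11.9,16.92): [(0, 24.0567) (29, 6.6648) (29, 40) (0, 40)]  |A|=714.539
3. ⊥bis P2·P1 via (11.175,32.425): [(9.4235, 18.4052) (29, 6.6648) (29, 40) (12.1214, 40)]  |A|=508.5392
4. ⊥bis P2·P3 via (23.035,33.65): [(9.4235, 18.4052) (29, 6.6648) (29, 27.3231) (17.0482, 40) (12.1214, 40)]  |A|=432.7835
5. ⊥bis P2·P4 via (13.72,20.865): [(10.0313, 23.2709) (29, 10.8988) (29, 27.3231) (17.0482, 40) (12.1214, 40)]  |A|=341.4317
6. canonical 5-gon: [(10.0313, 23.2709) (29, 10.8988) (29, 27.3231) (17.0482, 40) (12.1214, 40)]
7. shoelace: 341.4317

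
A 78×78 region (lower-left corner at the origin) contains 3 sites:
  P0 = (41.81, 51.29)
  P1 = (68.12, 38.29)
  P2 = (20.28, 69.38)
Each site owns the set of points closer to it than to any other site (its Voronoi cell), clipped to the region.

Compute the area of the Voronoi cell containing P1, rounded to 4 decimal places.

Area of P1's cell: 2019.8794

1. box [0,78]×[0,78]: [(0, 0) (78, 0) (78, 78) (0, 78)]
2. ⊥bis P1·P0 via (54.965,44.79): [(32.8339, 0) (78, 0) (78, 78) (71.3744, 78)]  |A|=2019.8794
3. ⊥bis P1·P2 via (44.2,53.835): [(32.8339, 0) (78, 0) (78, 78) (71.3744, 78)]  |A|=2019.8794
4. canonical 4-gon: [(32.8339, 0) (78, 0) (78, 78) (71.3744, 78)]
5. shoelace: 2019.8794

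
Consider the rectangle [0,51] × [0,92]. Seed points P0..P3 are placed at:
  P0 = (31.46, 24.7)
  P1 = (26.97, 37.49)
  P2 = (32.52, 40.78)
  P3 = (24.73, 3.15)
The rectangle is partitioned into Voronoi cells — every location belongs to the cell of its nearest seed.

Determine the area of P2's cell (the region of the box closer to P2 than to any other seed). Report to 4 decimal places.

Area of P2's cell: 2085.4801

1. box [0,51]×[0,92]: [(0, 0) (51, 0) (51, 92) (0, 92)]
2. ⊥bis P2·P0 via (31.99,32.74): [(0, 34.8488) (51, 31.4869) (51, 92) (0, 92)]  |A|=3000.441
3. ⊥bis P2·P1 via (29.745,39.135): [(0, 89.3127) (33.5988, 32.6339) (51, 31.4869) (51, 92) (0, 92)]  |A|=2085.4801
4. ⊥bis P2·P3 via (28.625,21.965): [(0, 89.3127) (33.5988, 32.6339) (51, 31.4869) (51, 92) (0, 92)]  |A|=2085.4801
5. canonical 5-gon: [(0, 89.3127) (33.5988, 32.6339) (51, 31.4869) (51, 92) (0, 92)]
6. shoelace: 2085.4801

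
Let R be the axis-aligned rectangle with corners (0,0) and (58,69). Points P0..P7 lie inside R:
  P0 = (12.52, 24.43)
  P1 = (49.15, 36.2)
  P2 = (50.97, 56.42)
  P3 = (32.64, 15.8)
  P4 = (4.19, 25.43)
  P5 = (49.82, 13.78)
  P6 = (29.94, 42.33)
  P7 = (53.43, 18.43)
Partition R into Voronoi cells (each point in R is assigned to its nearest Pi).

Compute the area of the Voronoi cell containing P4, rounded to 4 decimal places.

1. box [0,58]×[0,69]: [(0, 0) (58, 0) (58, 69) (0, 69)]
2. ⊥bis P4·P0 via (8.355,24.93): [(0, 0) (5.3622, 0) (13.6455, 69) (0, 69)]  |A|=655.7663
3. ⊥bis P4·P1 via (26.67,30.815): [(0, 0) (5.3622, 0) (13.6455, 69) (0, 69)]  |A|=655.7663
4. ⊥bis P4·P2 via (27.58,40.925): [(0, 0) (5.3622, 0) (12.93, 63.0395) (8.9814, 69) (0, 69)]  |A|=641.866
5. ⊥bis P4·P3 via (18.415,20.615): [(0, 0) (5.3622, 0) (12.93, 63.0395) (8.9814, 69) (0, 69)]  |A|=641.866
6. ⊥bis P4·P5 via (27.005,19.605): [(0, 0) (5.3622, 0) (12.93, 63.0395) (8.9814, 69) (0, 69)]  |A|=641.866
7. ⊥bis P4·P6 via (17.065,33.88): [(0, 59.8814) (0, 0) (5.3622, 0) (10.6101, 43.7151)]  |A|=434.8789
8. ⊥bis P4·P7 via (28.81,21.93): [(0, 59.8814) (0, 0) (5.3622, 0) (10.6101, 43.7151)]  |A|=434.8789
9. canonical 4-gon: [(0, 59.8814) (0, 0) (5.3622, 0) (10.6101, 43.7151)]
10. shoelace: 434.8789

Area of P4's cell: 434.8789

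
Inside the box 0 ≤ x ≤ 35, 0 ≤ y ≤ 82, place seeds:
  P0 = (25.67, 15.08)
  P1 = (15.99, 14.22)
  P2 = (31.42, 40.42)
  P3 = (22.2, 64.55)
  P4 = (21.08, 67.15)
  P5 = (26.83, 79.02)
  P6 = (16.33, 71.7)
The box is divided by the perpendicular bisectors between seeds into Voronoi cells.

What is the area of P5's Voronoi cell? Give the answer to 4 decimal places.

1. box [0,35]×[0,82]: [(0, 0) (35, 0) (35, 82) (0, 82)]
2. ⊥bis P5·P0 via (26.25,47.05): [(0, 47.5262) (35, 46.8913) (35, 82) (0, 82)]  |A|=1217.694
3. ⊥bis P5·P1 via (21.41,46.62): [(0, 50.2015) (17.9381, 47.2008) (35, 46.8913) (35, 82) (0, 82)]  |A|=1193.6989
4. ⊥bis P5·P2 via (29.125,59.72): [(0, 56.2567) (35, 60.4186) (35, 82) (0, 82)]  |A|=828.1823
5. ⊥bis P5·P3 via (24.515,71.785): [(0, 79.6291) (35, 68.4301) (35, 82) (0, 82)]  |A|=278.9638
6. ⊥bis P5·P4 via (23.955,73.085): [(30.7709, 69.7833) (35, 68.4301) (35, 82) (5.5513, 82)]  |A|=208.5773
7. ⊥bis P5·P6 via (21.58,75.36): [(22.7637, 73.6621) (30.7709, 69.7833) (35, 68.4301) (35, 82) (16.951, 82)]  |A|=161.0527
8. canonical 5-gon: [(22.7637, 73.6621) (30.7709, 69.7833) (35, 68.4301) (35, 82) (16.951, 82)]
9. shoelace: 161.0527

Area of P5's cell: 161.0527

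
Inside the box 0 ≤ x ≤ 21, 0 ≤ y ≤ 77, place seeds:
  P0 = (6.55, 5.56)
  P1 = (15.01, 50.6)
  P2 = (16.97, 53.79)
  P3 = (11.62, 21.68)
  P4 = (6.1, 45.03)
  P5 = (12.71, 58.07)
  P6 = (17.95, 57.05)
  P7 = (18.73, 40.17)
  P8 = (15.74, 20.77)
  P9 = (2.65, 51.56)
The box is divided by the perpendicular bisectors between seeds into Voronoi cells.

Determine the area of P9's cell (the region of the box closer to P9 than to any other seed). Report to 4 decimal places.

Area of P9's cell: 102.0617

1. box [0,21]×[0,77]: [(0, 0) (21, 0) (21, 77) (0, 77)]
2. ⊥bis P9·P0 via (4.6,28.56): [(0, 28.17) (21, 29.9504) (21, 77) (0, 77)]  |A|=1006.7354
3. ⊥bis P9·P1 via (8.83,51.08): [(0, 28.17) (7.0973, 28.7717) (10.8432, 77) (0, 77)]  |A|=434.7555
4. ⊥bis P9·P2 via (9.81,52.675): [(0, 28.17) (7.0973, 28.7717) (9.2388, 56.3431) (6.022, 77) (0, 77)]  |A|=384.9595
5. ⊥bis P9·P3 via (7.135,36.62): [(0, 34.4781) (7.7205, 36.7958) (9.2388, 56.3431) (6.022, 77) (0, 77)]  |A|=332.3215
6. ⊥bis P9·P4 via (4.375,48.295): [(0, 45.9836) (8.7951, 50.6303) (9.2388, 56.3431) (6.022, 77) (0, 77)]  |A|=229.5661
7. ⊥bis P9·P5 via (7.68,54.815): [(0, 66.683) (0, 45.9836) (8.7951, 50.6303) (8.9658, 52.8281)]  |A|=102.0617
8. ⊥bis P9·P6 via (10.3,54.305): [(0, 66.683) (0, 45.9836) (8.7951, 50.6303) (8.9658, 52.8281)]  |A|=102.0617
9. ⊥bis P9·P7 via (10.69,45.865): [(0, 66.683) (0, 45.9836) (8.7951, 50.6303) (8.9658, 52.8281)]  |A|=102.0617
10. ⊥bis P9·P8 via (9.195,36.165): [(0, 66.683) (0, 45.9836) (8.7951, 50.6303) (8.9658, 52.8281)]  |A|=102.0617
11. canonical 4-gon: [(0, 66.683) (0, 45.9836) (8.7951, 50.6303) (8.9658, 52.8281)]
12. shoelace: 102.0617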